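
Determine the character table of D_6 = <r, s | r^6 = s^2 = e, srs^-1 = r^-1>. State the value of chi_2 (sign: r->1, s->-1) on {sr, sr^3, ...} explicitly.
Conjugacy classes: {e} of size 1, {r^3} of size 1, {r^1, r^5} of size 2, {r^2, r^4} of size 2, {s, sr^2, ...} of size 3, {sr, sr^3, ...} of size 3.
Character table:
  irrep \ class              {e} (size 1)  {r^3} (size 1)  {r^1, r^5} (size 2)  {r^2, r^4} (size 2)  {s, sr^2, ...} (size 3)  {sr, sr^3, ...} (size 3)
  chi_1 (triv)               1             1               1                    1                    1                        1                       
  chi_2 (sign: r->1, s->-1)  1             1               1                    1                    -1                       -1                      
  chi_3 (r->-1, s->1)        1             -1              -1                   1                    1                        -1                      
  chi_4 (r->-1, s->-1)       1             -1              -1                   1                    -1                       1                       
  chi_5 (2d, j=1)            2             -2              1                    -1                   0                        0                       
  chi_6 (2d, j=2)            2             2               -1                   -1                   0                        0                       

Spot check: chi_2 (sign: r->1, s->-1) on {sr, sr^3, ...} = -1.

Proof sketch: D_6 has order 2*6 = 12 with 6 conjugacy classes, hence 6 irreducibles. Sum of squared dims 1 + 1 + 1 + 1 + 4 + 4 = 12 = |G|. Linear characters come from the abelianisation; the 2-dimensional irreps have character r^k -> 2*cos(2*pi*j*k/6), reflections -> 0.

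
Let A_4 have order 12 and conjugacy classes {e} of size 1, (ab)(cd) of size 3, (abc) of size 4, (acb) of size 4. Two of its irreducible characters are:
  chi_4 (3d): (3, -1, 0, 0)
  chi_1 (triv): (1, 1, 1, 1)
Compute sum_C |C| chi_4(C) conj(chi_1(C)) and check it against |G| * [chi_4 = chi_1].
Sum = 0; so <chi_4, chi_1> = 0 (distinct irreducibles are orthogonal).

Argument: Compute term by term over conjugacy classes (|C| * chi_4(C) * conj(chi_1(C))):
  1*(3)*conj(1) + 3*(-1)*conj(1) + 4*(0)*conj(1) + 4*(0)*conj(1)
  = (3) + (-3) + (0) + (0)
  = 0.
(Exp terms are combined using exp(i*s)*conj(exp(i*t)) = exp(i*(s-t)), and sums of them are collapsed using the identity that for every m > 1 the m distinct m-th roots of unity sum to 0, e.g. 1 + exp(2*I*pi/3) + exp(-2*I*pi/3) = 0.)
Dividing by |G| = 12 gives 0/12 = 0, matching the row-orthogonality relation <chi_4, chi_1> = [chi_4 = chi_1].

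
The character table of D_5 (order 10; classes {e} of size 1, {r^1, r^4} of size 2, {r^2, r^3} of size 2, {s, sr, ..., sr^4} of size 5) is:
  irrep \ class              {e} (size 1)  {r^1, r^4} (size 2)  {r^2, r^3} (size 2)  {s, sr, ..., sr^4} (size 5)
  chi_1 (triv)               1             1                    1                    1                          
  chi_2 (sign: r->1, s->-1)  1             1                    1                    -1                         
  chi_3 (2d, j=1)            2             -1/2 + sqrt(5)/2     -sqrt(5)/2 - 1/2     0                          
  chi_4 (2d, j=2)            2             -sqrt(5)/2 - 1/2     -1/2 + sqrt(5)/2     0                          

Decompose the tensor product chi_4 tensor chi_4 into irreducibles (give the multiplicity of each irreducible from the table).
chi_4 tensor chi_4 = chi_1 + chi_2 + chi_3 (all other irreducibles have multiplicity 0).

The character of a tensor product is the pointwise product (chi_4 * chi_4)(C) = chi_4(C) * chi_4(C):
  {e}: (2)*(2), {r^1, r^4}: (-sqrt(5)/2 - 1/2)*(-sqrt(5)/2 - 1/2), {r^2, r^3}: (-1/2 + sqrt(5)/2)*(-1/2 + sqrt(5)/2), {s, sr, ..., sr^4}: (0)*(0)
so (chi_4 * chi_4) takes values
  {e} -> 4, {r^1, r^4} -> sqrt(5)/2 + 3/2, {r^2, r^3} -> 3/2 - sqrt(5)/2, {s, sr, ..., sr^4} -> 0.
Now take the inner product of this character with each irreducible chi from the table, <chi_4*chi_4, chi> = (1/10) sum_C |C| (chi_4*chi_4)(C) conj(chi(C)):
  <chi_4*chi_4, chi_1> = (1/10)[1*(4)*conj(1) + 2*(sqrt(5)/2 + 3/2)*conj(1) + 2*(3/2 - sqrt(5)/2)*conj(1) + 5*(0)*conj(1)]
      = (1/10)[(4) + (sqrt(5) + 3) + (3 - sqrt(5)) + (0)] = 10/10 = 1
  <chi_4*chi_4, chi_2> = (1/10)[1*(4)*conj(1) + 2*(sqrt(5)/2 + 3/2)*conj(1) + 2*(3/2 - sqrt(5)/2)*conj(1) + 5*(0)*conj(-1)]
      = (1/10)[(4) + (sqrt(5) + 3) + (3 - sqrt(5)) + (0)] = 10/10 = 1
  <chi_4*chi_4, chi_3> = (1/10)[1*(4)*conj(2) + 2*(sqrt(5)/2 + 3/2)*conj(-1/2 + sqrt(5)/2) + 2*(3/2 - sqrt(5)/2)*conj(-sqrt(5)/2 - 1/2) + 5*(0)*conj(0)]
      = (1/10)[(8) + (1 + sqrt(5)) + (1 - sqrt(5)) + (0)] = 10/10 = 1
  <chi_4*chi_4, chi_4> = (1/10)[1*(4)*conj(2) + 2*(sqrt(5)/2 + 3/2)*conj(-sqrt(5)/2 - 1/2) + 2*(3/2 - sqrt(5)/2)*conj(-1/2 + sqrt(5)/2) + 5*(0)*conj(0)]
      = (1/10)[(8) + (-2*sqrt(5) - 4) + (-4 + 2*sqrt(5)) + (0)] = 0/10 = 0
Hence the multiplicities are chi_1: 1, chi_2: 1, chi_3: 1. Dimension check: dim(chi_4)*dim(chi_4) = 2*2 = 4 and sum (mult * dim) = 1*1 + 1*1 + 1*2 = 4.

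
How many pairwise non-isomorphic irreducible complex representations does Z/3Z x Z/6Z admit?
18

Details: The number of irreducible complex representations of a finite group equals its number of conjugacy classes. Z/3Z x Z/6Z is abelian of order 18, so every element is its own conjugacy class: 18 classes, so Z/3Z x Z/6Z (order 18) has exactly 18 irreducible complex representations.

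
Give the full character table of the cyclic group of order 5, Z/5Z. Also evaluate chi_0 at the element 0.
Character table of Z/5Z (irreps indexed chi_0,...,chi_4 with chi_k(m) = zeta_5^(k*m), zeta_5 = exp(2*pi*i/5)):
  irrep \ class  {0} (size 1)  {1} (size 1)    {2} (size 1)    {3} (size 1)    {4} (size 1)  
  chi_0          1             1               1               1               1             
  chi_1          1             exp(2*I*pi/5)   exp(4*I*pi/5)   exp(-4*I*pi/5)  exp(-2*I*pi/5)
  chi_2          1             exp(4*I*pi/5)   exp(-2*I*pi/5)  exp(2*I*pi/5)   exp(-4*I*pi/5)
  chi_3          1             exp(-4*I*pi/5)  exp(2*I*pi/5)   exp(-2*I*pi/5)  exp(4*I*pi/5) 
  chi_4          1             exp(-2*I*pi/5)  exp(-4*I*pi/5)  exp(4*I*pi/5)   exp(2*I*pi/5) 

Spot check: chi_0(0) = zeta_5^(0*0) = zeta_5^0 = 1.

Why: Z/5Z is abelian, so all 5 irreducible complex representations are 1-dimensional. They are given by chi_k(m) = zeta_5^(k*m) for k = 0,...,4. Row orthogonality: sum_m chi_k(m) conj(chi_l(m)) = 5 * [k = l].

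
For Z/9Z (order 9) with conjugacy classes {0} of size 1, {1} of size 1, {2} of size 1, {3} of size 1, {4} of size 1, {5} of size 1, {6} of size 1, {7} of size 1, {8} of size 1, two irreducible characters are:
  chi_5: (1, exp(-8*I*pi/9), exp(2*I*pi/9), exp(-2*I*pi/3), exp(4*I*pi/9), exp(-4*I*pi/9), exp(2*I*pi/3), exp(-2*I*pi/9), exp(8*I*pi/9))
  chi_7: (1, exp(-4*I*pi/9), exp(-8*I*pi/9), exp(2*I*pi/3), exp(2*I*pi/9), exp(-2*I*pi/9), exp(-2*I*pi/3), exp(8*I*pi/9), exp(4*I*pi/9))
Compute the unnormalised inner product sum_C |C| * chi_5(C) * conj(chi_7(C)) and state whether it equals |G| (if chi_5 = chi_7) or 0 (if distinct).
Sum = 0; so <chi_5, chi_7> = 0 (distinct irreducibles are orthogonal).

Working: Compute term by term over conjugacy classes (|C| * chi_5(C) * conj(chi_7(C))):
  1*(1)*conj(1) + 1*(exp(-8*I*pi/9))*conj(exp(-4*I*pi/9)) + 1*(exp(2*I*pi/9))*conj(exp(-8*I*pi/9)) + 1*(exp(-2*I*pi/3))*conj(exp(2*I*pi/3)) + 1*(exp(4*I*pi/9))*conj(exp(2*I*pi/9)) + 1*(exp(-4*I*pi/9))*conj(exp(-2*I*pi/9)) + 1*(exp(2*I*pi/3))*conj(exp(-2*I*pi/3)) + 1*(exp(-2*I*pi/9))*conj(exp(8*I*pi/9)) + 1*(exp(8*I*pi/9))*conj(exp(4*I*pi/9))
  = (1) + (exp(-4*I*pi/9)) + (exp(-8*I*pi/9)) + (exp(2*I*pi/3)) + (exp(2*I*pi/9)) + (exp(-2*I*pi/9)) + (exp(-2*I*pi/3)) + (exp(8*I*pi/9)) + (exp(4*I*pi/9))
  = 0.
(Exp terms are combined using exp(i*s)*conj(exp(i*t)) = exp(i*(s-t)), and sums of them are collapsed using the identity that for every m > 1 the m distinct m-th roots of unity sum to 0, e.g. 1 + exp(2*I*pi/3) + exp(-2*I*pi/3) = 0.)
Dividing by |G| = 9 gives 0/9 = 0, matching the row-orthogonality relation <chi_5, chi_7> = [chi_5 = chi_7].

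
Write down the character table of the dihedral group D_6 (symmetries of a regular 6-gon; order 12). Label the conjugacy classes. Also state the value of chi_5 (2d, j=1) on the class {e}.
Conjugacy classes: {e} of size 1, {r^3} of size 1, {r^1, r^5} of size 2, {r^2, r^4} of size 2, {s, sr^2, ...} of size 3, {sr, sr^3, ...} of size 3.
Character table:
  irrep \ class              {e} (size 1)  {r^3} (size 1)  {r^1, r^5} (size 2)  {r^2, r^4} (size 2)  {s, sr^2, ...} (size 3)  {sr, sr^3, ...} (size 3)
  chi_1 (triv)               1             1               1                    1                    1                        1                       
  chi_2 (sign: r->1, s->-1)  1             1               1                    1                    -1                       -1                      
  chi_3 (r->-1, s->1)        1             -1              -1                   1                    1                        -1                      
  chi_4 (r->-1, s->-1)       1             -1              -1                   1                    -1                       1                       
  chi_5 (2d, j=1)            2             -2              1                    -1                   0                        0                       
  chi_6 (2d, j=2)            2             2               -1                   -1                   0                        0                       

Spot check: chi_5 (2d, j=1) on {e} = 2.

Reasoning: D_6 has order 2*6 = 12 with 6 conjugacy classes, hence 6 irreducibles. Sum of squared dims 1 + 1 + 1 + 1 + 4 + 4 = 12 = |G|. Linear characters come from the abelianisation; the 2-dimensional irreps have character r^k -> 2*cos(2*pi*j*k/6), reflections -> 0.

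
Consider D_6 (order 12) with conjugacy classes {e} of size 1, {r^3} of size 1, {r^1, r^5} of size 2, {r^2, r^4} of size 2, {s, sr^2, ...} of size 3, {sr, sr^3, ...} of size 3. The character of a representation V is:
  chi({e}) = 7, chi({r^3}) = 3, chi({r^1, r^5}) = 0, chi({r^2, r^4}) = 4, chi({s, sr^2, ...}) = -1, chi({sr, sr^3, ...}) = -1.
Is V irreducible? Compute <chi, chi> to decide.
Not irreducible (reducible): <chi, chi> = 8 > 1.

Working: <chi, chi> = (1/|G|) sum_C |C| * |chi(C)|^2 = (1/12)[1*|7|^2 + 1*|3|^2 + 2*|0|^2 + 2*|4|^2 + 3*|-1|^2 + 3*|-1|^2]
  = (1/12)[(49) + (9) + (0) + (32) + (3) + (3)] = 96/12 = 8.
A character is irreducible iff <chi, chi> = 1, so this representation is reducible.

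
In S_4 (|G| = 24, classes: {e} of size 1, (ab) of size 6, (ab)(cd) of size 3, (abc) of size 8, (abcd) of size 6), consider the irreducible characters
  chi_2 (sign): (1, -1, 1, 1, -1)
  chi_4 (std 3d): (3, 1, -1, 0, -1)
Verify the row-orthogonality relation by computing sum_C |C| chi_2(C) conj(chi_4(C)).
Sum = 0; so <chi_2, chi_4> = 0 (distinct irreducibles are orthogonal).

Argument: Compute term by term over conjugacy classes (|C| * chi_2(C) * conj(chi_4(C))):
  1*(1)*conj(3) + 6*(-1)*conj(1) + 3*(1)*conj(-1) + 8*(1)*conj(0) + 6*(-1)*conj(-1)
  = (3) + (-6) + (-3) + (0) + (6)
  = 0.
Dividing by |G| = 24 gives 0/24 = 0, matching the row-orthogonality relation <chi_2, chi_4> = [chi_2 = chi_4].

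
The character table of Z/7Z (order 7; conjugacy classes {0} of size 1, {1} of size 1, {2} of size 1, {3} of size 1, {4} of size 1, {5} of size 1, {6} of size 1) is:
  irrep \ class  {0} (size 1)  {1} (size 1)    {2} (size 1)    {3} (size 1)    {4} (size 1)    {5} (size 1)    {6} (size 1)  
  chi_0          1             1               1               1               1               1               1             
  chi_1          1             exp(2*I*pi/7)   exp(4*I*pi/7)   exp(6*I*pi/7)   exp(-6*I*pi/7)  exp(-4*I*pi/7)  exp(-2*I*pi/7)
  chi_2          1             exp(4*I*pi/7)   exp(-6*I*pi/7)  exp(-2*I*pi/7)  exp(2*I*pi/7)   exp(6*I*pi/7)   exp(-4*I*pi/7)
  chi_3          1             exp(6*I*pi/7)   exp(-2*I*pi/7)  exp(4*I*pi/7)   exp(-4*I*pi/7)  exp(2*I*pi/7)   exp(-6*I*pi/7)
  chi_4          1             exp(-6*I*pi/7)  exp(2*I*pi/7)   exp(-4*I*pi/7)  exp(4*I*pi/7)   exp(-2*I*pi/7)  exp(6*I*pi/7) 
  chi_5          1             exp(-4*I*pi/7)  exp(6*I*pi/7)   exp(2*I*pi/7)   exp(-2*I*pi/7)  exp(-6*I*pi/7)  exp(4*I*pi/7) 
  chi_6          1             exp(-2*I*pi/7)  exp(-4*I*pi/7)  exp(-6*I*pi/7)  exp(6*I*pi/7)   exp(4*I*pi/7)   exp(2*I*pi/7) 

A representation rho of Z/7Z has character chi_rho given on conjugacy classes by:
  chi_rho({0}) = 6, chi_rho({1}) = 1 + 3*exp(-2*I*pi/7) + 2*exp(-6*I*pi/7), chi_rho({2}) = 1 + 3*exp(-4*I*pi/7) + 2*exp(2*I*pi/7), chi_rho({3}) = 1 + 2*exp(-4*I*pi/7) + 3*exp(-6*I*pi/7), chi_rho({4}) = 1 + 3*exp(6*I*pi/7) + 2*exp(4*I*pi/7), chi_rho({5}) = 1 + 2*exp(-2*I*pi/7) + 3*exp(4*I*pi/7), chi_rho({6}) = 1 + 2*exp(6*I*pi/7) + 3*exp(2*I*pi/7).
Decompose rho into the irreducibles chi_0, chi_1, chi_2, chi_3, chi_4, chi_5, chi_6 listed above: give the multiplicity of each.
Multiplicities: chi_0: 1, chi_1: 0, chi_2: 0, chi_3: 0, chi_4: 2, chi_5: 0, chi_6: 3.

Why: Use <chi_rho, chi> = (1/|G|) sum_C |C| * chi_rho(C) * conj(chi(C)) with |G| = 7 for each irreducible chi in the table:
  <chi_rho, chi_0> = (1/7)[1*(6)*conj(1) + 1*(1 + 3*exp(-2*I*pi/7) + 2*exp(-6*I*pi/7))*conj(1) + 1*(1 + 3*exp(-4*I*pi/7) + 2*exp(2*I*pi/7))*conj(1) + 1*(1 + 2*exp(-4*I*pi/7) + 3*exp(-6*I*pi/7))*conj(1) + 1*(1 + 3*exp(6*I*pi/7) + 2*exp(4*I*pi/7))*conj(1) + 1*(1 + 2*exp(-2*I*pi/7) + 3*exp(4*I*pi/7))*conj(1) + 1*(1 + 2*exp(6*I*pi/7) + 3*exp(2*I*pi/7))*conj(1)]
      = (1/7)[(6) + (1 + 3*exp(-2*I*pi/7) + 2*exp(-6*I*pi/7)) + (1 + 3*exp(-4*I*pi/7) + 2*exp(2*I*pi/7)) + (1 + 2*exp(-4*I*pi/7) + 3*exp(-6*I*pi/7)) + (1 + 3*exp(6*I*pi/7) + 2*exp(4*I*pi/7)) + (1 + 2*exp(-2*I*pi/7) + 3*exp(4*I*pi/7)) + (1 + 2*exp(6*I*pi/7) + 3*exp(2*I*pi/7))] = 7/7 = 1
  <chi_rho, chi_1> = (1/7)[1*(6)*conj(1) + 1*(1 + 3*exp(-2*I*pi/7) + 2*exp(-6*I*pi/7))*conj(exp(2*I*pi/7)) + 1*(1 + 3*exp(-4*I*pi/7) + 2*exp(2*I*pi/7))*conj(exp(4*I*pi/7)) + 1*(1 + 2*exp(-4*I*pi/7) + 3*exp(-6*I*pi/7))*conj(exp(6*I*pi/7)) + 1*(1 + 3*exp(6*I*pi/7) + 2*exp(4*I*pi/7))*conj(exp(-6*I*pi/7)) + 1*(1 + 2*exp(-2*I*pi/7) + 3*exp(4*I*pi/7))*conj(exp(-4*I*pi/7)) + 1*(1 + 2*exp(6*I*pi/7) + 3*exp(2*I*pi/7))*conj(exp(-2*I*pi/7))]
      = (1/7)[(6) + (3*exp(-4*I*pi/7) + exp(-2*I*pi/7) + 2*exp(6*I*pi/7)) + (2*exp(-2*I*pi/7) + exp(-4*I*pi/7) + 3*exp(6*I*pi/7)) + (exp(-6*I*pi/7) + 2*exp(4*I*pi/7) + 3*exp(2*I*pi/7)) + (3*exp(-2*I*pi/7) + 2*exp(-4*I*pi/7) + exp(6*I*pi/7)) + (3*exp(-6*I*pi/7) + exp(4*I*pi/7) + 2*exp(2*I*pi/7)) + (2*exp(-6*I*pi/7) + exp(2*I*pi/7) + 3*exp(4*I*pi/7))] = 0/7 = 0
  <chi_rho, chi_2> = (1/7)[1*(6)*conj(1) + 1*(1 + 3*exp(-2*I*pi/7) + 2*exp(-6*I*pi/7))*conj(exp(4*I*pi/7)) + 1*(1 + 3*exp(-4*I*pi/7) + 2*exp(2*I*pi/7))*conj(exp(-6*I*pi/7)) + 1*(1 + 2*exp(-4*I*pi/7) + 3*exp(-6*I*pi/7))*conj(exp(-2*I*pi/7)) + 1*(1 + 3*exp(6*I*pi/7) + 2*exp(4*I*pi/7))*conj(exp(2*I*pi/7)) + 1*(1 + 2*exp(-2*I*pi/7) + 3*exp(4*I*pi/7))*conj(exp(6*I*pi/7)) + 1*(1 + 2*exp(6*I*pi/7) + 3*exp(2*I*pi/7))*conj(exp(-4*I*pi/7))]
      = (1/7)[(6) + (3*exp(-6*I*pi/7) + exp(-4*I*pi/7) + 2*exp(4*I*pi/7)) + (2*exp(-6*I*pi/7) + exp(6*I*pi/7) + 3*exp(2*I*pi/7)) + (3*exp(-4*I*pi/7) + 2*exp(-2*I*pi/7) + exp(2*I*pi/7)) + (exp(-2*I*pi/7) + 2*exp(2*I*pi/7) + 3*exp(4*I*pi/7)) + (3*exp(-2*I*pi/7) + exp(-6*I*pi/7) + 2*exp(6*I*pi/7)) + (2*exp(-4*I*pi/7) + exp(4*I*pi/7) + 3*exp(6*I*pi/7))] = 0/7 = 0
  <chi_rho, chi_3> = (1/7)[1*(6)*conj(1) + 1*(1 + 3*exp(-2*I*pi/7) + 2*exp(-6*I*pi/7))*conj(exp(6*I*pi/7)) + 1*(1 + 3*exp(-4*I*pi/7) + 2*exp(2*I*pi/7))*conj(exp(-2*I*pi/7)) + 1*(1 + 2*exp(-4*I*pi/7) + 3*exp(-6*I*pi/7))*conj(exp(4*I*pi/7)) + 1*(1 + 3*exp(6*I*pi/7) + 2*exp(4*I*pi/7))*conj(exp(-4*I*pi/7)) + 1*(1 + 2*exp(-2*I*pi/7) + 3*exp(4*I*pi/7))*conj(exp(2*I*pi/7)) + 1*(1 + 2*exp(6*I*pi/7) + 3*exp(2*I*pi/7))*conj(exp(-6*I*pi/7))]
      = (1/7)[(6) + (exp(-6*I*pi/7) + 3*exp(6*I*pi/7) + 2*exp(2*I*pi/7)) + (3*exp(-2*I*pi/7) + exp(2*I*pi/7) + 2*exp(4*I*pi/7)) + (exp(-4*I*pi/7) + 2*exp(6*I*pi/7) + 3*exp(4*I*pi/7)) + (3*exp(-4*I*pi/7) + 2*exp(-6*I*pi/7) + exp(4*I*pi/7)) + (2*exp(-4*I*pi/7) + exp(-2*I*pi/7) + 3*exp(2*I*pi/7)) + (2*exp(-2*I*pi/7) + 3*exp(-6*I*pi/7) + exp(6*I*pi/7))] = 0/7 = 0
  <chi_rho, chi_4> = (1/7)[1*(6)*conj(1) + 1*(1 + 3*exp(-2*I*pi/7) + 2*exp(-6*I*pi/7))*conj(exp(-6*I*pi/7)) + 1*(1 + 3*exp(-4*I*pi/7) + 2*exp(2*I*pi/7))*conj(exp(2*I*pi/7)) + 1*(1 + 2*exp(-4*I*pi/7) + 3*exp(-6*I*pi/7))*conj(exp(-4*I*pi/7)) + 1*(1 + 3*exp(6*I*pi/7) + 2*exp(4*I*pi/7))*conj(exp(4*I*pi/7)) + 1*(1 + 2*exp(-2*I*pi/7) + 3*exp(4*I*pi/7))*conj(exp(-2*I*pi/7)) + 1*(1 + 2*exp(6*I*pi/7) + 3*exp(2*I*pi/7))*conj(exp(6*I*pi/7))]
      = (1/7)[(6) + (2 + exp(6*I*pi/7) + 3*exp(4*I*pi/7)) + (2 + 3*exp(-6*I*pi/7) + exp(-2*I*pi/7)) + (2 + 3*exp(-2*I*pi/7) + exp(4*I*pi/7)) + (2 + exp(-4*I*pi/7) + 3*exp(2*I*pi/7)) + (2 + exp(2*I*pi/7) + 3*exp(6*I*pi/7)) + (2 + 3*exp(-4*I*pi/7) + exp(-6*I*pi/7))] = 14/7 = 2
  <chi_rho, chi_5> = (1/7)[1*(6)*conj(1) + 1*(1 + 3*exp(-2*I*pi/7) + 2*exp(-6*I*pi/7))*conj(exp(-4*I*pi/7)) + 1*(1 + 3*exp(-4*I*pi/7) + 2*exp(2*I*pi/7))*conj(exp(6*I*pi/7)) + 1*(1 + 2*exp(-4*I*pi/7) + 3*exp(-6*I*pi/7))*conj(exp(2*I*pi/7)) + 1*(1 + 3*exp(6*I*pi/7) + 2*exp(4*I*pi/7))*conj(exp(-2*I*pi/7)) + 1*(1 + 2*exp(-2*I*pi/7) + 3*exp(4*I*pi/7))*conj(exp(-6*I*pi/7)) + 1*(1 + 2*exp(6*I*pi/7) + 3*exp(2*I*pi/7))*conj(exp(4*I*pi/7))]
      = (1/7)[(6) + (2*exp(-2*I*pi/7) + exp(4*I*pi/7) + 3*exp(2*I*pi/7)) + (2*exp(-4*I*pi/7) + exp(-6*I*pi/7) + 3*exp(4*I*pi/7)) + (2*exp(-6*I*pi/7) + exp(-2*I*pi/7) + 3*exp(6*I*pi/7)) + (3*exp(-6*I*pi/7) + exp(2*I*pi/7) + 2*exp(6*I*pi/7)) + (3*exp(-4*I*pi/7) + exp(6*I*pi/7) + 2*exp(4*I*pi/7)) + (3*exp(-2*I*pi/7) + exp(-4*I*pi/7) + 2*exp(2*I*pi/7))] = 0/7 = 0
  <chi_rho, chi_6> = (1/7)[1*(6)*conj(1) + 1*(1 + 3*exp(-2*I*pi/7) + 2*exp(-6*I*pi/7))*conj(exp(-2*I*pi/7)) + 1*(1 + 3*exp(-4*I*pi/7) + 2*exp(2*I*pi/7))*conj(exp(-4*I*pi/7)) + 1*(1 + 2*exp(-4*I*pi/7) + 3*exp(-6*I*pi/7))*conj(exp(-6*I*pi/7)) + 1*(1 + 3*exp(6*I*pi/7) + 2*exp(4*I*pi/7))*conj(exp(6*I*pi/7)) + 1*(1 + 2*exp(-2*I*pi/7) + 3*exp(4*I*pi/7))*conj(exp(4*I*pi/7)) + 1*(1 + 2*exp(6*I*pi/7) + 3*exp(2*I*pi/7))*conj(exp(2*I*pi/7))]
      = (1/7)[(6) + (3 + 2*exp(-4*I*pi/7) + exp(2*I*pi/7)) + (3 + 2*exp(6*I*pi/7) + exp(4*I*pi/7)) + (3 + exp(6*I*pi/7) + 2*exp(2*I*pi/7)) + (3 + 2*exp(-2*I*pi/7) + exp(-6*I*pi/7)) + (3 + exp(-4*I*pi/7) + 2*exp(-6*I*pi/7)) + (3 + exp(-2*I*pi/7) + 2*exp(4*I*pi/7))] = 21/7 = 3
(Exp terms are combined using exp(i*s)*conj(exp(i*t)) = exp(i*(s-t)), and sums of them are collapsed using the identity that for every m > 1 the m distinct m-th roots of unity sum to 0, e.g. 1 + exp(2*I*pi/3) + exp(-2*I*pi/3) = 0.)
Dimension check: dim(rho) = sum (mult * dim) = 1*1 + 0*1 + 0*1 + 0*1 + 2*1 + 0*1 + 3*1 = 6 = chi_rho(e) = 6.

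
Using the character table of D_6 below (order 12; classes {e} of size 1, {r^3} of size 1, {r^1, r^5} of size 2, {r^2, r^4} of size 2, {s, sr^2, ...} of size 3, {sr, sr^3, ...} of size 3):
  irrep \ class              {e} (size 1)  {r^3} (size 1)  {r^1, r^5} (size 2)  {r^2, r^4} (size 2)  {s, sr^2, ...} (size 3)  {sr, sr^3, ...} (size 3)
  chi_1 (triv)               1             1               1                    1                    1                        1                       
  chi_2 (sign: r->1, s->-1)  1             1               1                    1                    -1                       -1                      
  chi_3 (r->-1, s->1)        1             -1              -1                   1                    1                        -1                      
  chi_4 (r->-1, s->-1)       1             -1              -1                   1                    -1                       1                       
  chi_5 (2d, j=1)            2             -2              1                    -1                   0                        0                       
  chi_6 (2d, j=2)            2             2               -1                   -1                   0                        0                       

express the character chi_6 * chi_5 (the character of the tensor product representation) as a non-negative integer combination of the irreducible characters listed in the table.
chi_6 tensor chi_5 = chi_3 + chi_4 + chi_5 (all other irreducibles have multiplicity 0).

Why: The character of a tensor product is the pointwise product (chi_6 * chi_5)(C) = chi_6(C) * chi_5(C):
  {e}: (2)*(2), {r^3}: (2)*(-2), {r^1, r^5}: (-1)*(1), {r^2, r^4}: (-1)*(-1), {s, sr^2, ...}: (0)*(0), {sr, sr^3, ...}: (0)*(0)
so (chi_6 * chi_5) takes values
  {e} -> 4, {r^3} -> -4, {r^1, r^5} -> -1, {r^2, r^4} -> 1, {s, sr^2, ...} -> 0, {sr, sr^3, ...} -> 0.
Now take the inner product of this character with each irreducible chi from the table, <chi_6*chi_5, chi> = (1/12) sum_C |C| (chi_6*chi_5)(C) conj(chi(C)):
  <chi_6*chi_5, chi_1> = (1/12)[1*(4)*conj(1) + 1*(-4)*conj(1) + 2*(-1)*conj(1) + 2*(1)*conj(1) + 3*(0)*conj(1) + 3*(0)*conj(1)]
      = (1/12)[(4) + (-4) + (-2) + (2) + (0) + (0)] = 0/12 = 0
  <chi_6*chi_5, chi_2> = (1/12)[1*(4)*conj(1) + 1*(-4)*conj(1) + 2*(-1)*conj(1) + 2*(1)*conj(1) + 3*(0)*conj(-1) + 3*(0)*conj(-1)]
      = (1/12)[(4) + (-4) + (-2) + (2) + (0) + (0)] = 0/12 = 0
  <chi_6*chi_5, chi_3> = (1/12)[1*(4)*conj(1) + 1*(-4)*conj(-1) + 2*(-1)*conj(-1) + 2*(1)*conj(1) + 3*(0)*conj(1) + 3*(0)*conj(-1)]
      = (1/12)[(4) + (4) + (2) + (2) + (0) + (0)] = 12/12 = 1
  <chi_6*chi_5, chi_4> = (1/12)[1*(4)*conj(1) + 1*(-4)*conj(-1) + 2*(-1)*conj(-1) + 2*(1)*conj(1) + 3*(0)*conj(-1) + 3*(0)*conj(1)]
      = (1/12)[(4) + (4) + (2) + (2) + (0) + (0)] = 12/12 = 1
  <chi_6*chi_5, chi_5> = (1/12)[1*(4)*conj(2) + 1*(-4)*conj(-2) + 2*(-1)*conj(1) + 2*(1)*conj(-1) + 3*(0)*conj(0) + 3*(0)*conj(0)]
      = (1/12)[(8) + (8) + (-2) + (-2) + (0) + (0)] = 12/12 = 1
  <chi_6*chi_5, chi_6> = (1/12)[1*(4)*conj(2) + 1*(-4)*conj(2) + 2*(-1)*conj(-1) + 2*(1)*conj(-1) + 3*(0)*conj(0) + 3*(0)*conj(0)]
      = (1/12)[(8) + (-8) + (2) + (-2) + (0) + (0)] = 0/12 = 0
Hence the multiplicities are chi_3: 1, chi_4: 1, chi_5: 1. Dimension check: dim(chi_6)*dim(chi_5) = 2*2 = 4 and sum (mult * dim) = 1*1 + 1*1 + 1*2 = 4.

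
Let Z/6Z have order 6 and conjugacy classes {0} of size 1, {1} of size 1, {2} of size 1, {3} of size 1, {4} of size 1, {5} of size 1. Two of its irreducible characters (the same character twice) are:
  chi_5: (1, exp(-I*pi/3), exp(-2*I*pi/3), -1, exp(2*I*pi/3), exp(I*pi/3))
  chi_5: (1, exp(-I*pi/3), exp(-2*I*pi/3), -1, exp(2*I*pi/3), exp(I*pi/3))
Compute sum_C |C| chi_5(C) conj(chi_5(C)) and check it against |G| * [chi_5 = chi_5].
Sum = 6 = |G| = 6; so <chi_5, chi_5> = 1 (norm-1 confirms irreducibility).

Derivation: Compute term by term over conjugacy classes (|C| * chi_5(C) * conj(chi_5(C))):
  1*(1)*conj(1) + 1*(exp(-I*pi/3))*conj(exp(-I*pi/3)) + 1*(exp(-2*I*pi/3))*conj(exp(-2*I*pi/3)) + 1*(-1)*conj(-1) + 1*(exp(2*I*pi/3))*conj(exp(2*I*pi/3)) + 1*(exp(I*pi/3))*conj(exp(I*pi/3))
  = (1) + (1) + (1) + (1) + (1) + (1)
  = 6.
(Exp terms are combined using exp(i*s)*conj(exp(i*t)) = exp(i*(s-t)), and sums of them are collapsed using the identity that for every m > 1 the m distinct m-th roots of unity sum to 0, e.g. 1 + exp(2*I*pi/3) + exp(-2*I*pi/3) = 0.)
Dividing by |G| = 6 gives 6/6 = 1, matching the row-orthogonality relation <chi_5, chi_5> = [chi_5 = chi_5].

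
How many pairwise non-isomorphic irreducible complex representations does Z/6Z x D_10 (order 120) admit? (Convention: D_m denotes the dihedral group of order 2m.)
48

Why: The number of irreducible complex representations of a finite group equals its number of conjugacy classes. For a direct product, #classes(G x H) = #classes(G) * #classes(H). Z/6Z has 6 classes (abelian), D_10 has 8 classes, so 6 * 8 = 48, so Z/6Z x D_10 (order 120) has exactly 48 irreducible complex representations.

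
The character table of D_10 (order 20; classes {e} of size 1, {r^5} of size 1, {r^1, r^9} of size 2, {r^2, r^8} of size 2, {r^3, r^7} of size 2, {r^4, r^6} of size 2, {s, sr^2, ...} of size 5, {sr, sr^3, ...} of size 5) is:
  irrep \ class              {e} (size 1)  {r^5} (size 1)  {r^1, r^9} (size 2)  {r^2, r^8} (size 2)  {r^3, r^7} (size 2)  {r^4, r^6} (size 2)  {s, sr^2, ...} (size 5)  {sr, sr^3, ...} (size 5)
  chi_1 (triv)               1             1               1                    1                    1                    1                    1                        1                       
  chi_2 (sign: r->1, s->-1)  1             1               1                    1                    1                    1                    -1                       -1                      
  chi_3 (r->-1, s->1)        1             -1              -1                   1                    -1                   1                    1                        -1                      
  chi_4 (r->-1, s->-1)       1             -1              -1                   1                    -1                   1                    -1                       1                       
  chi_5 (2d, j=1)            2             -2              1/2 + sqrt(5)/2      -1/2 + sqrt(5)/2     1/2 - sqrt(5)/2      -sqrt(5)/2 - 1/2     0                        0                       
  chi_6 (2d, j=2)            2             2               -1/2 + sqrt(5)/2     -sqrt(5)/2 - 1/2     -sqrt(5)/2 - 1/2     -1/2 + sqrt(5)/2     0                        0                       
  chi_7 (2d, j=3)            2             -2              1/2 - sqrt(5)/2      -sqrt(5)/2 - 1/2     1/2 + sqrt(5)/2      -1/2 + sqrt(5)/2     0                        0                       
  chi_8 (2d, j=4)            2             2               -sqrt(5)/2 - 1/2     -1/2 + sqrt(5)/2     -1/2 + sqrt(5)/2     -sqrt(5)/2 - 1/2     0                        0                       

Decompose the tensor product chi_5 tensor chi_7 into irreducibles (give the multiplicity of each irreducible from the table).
chi_5 tensor chi_7 = chi_6 + chi_8 (all other irreducibles have multiplicity 0).

Proof sketch: The character of a tensor product is the pointwise product (chi_5 * chi_7)(C) = chi_5(C) * chi_7(C):
  {e}: (2)*(2), {r^5}: (-2)*(-2), {r^1, r^9}: (1/2 + sqrt(5)/2)*(1/2 - sqrt(5)/2), {r^2, r^8}: (-1/2 + sqrt(5)/2)*(-sqrt(5)/2 - 1/2), {r^3, r^7}: (1/2 - sqrt(5)/2)*(1/2 + sqrt(5)/2), {r^4, r^6}: (-sqrt(5)/2 - 1/2)*(-1/2 + sqrt(5)/2), {s, sr^2, ...}: (0)*(0), {sr, sr^3, ...}: (0)*(0)
so (chi_5 * chi_7) takes values
  {e} -> 4, {r^5} -> 4, {r^1, r^9} -> -1, {r^2, r^8} -> -1, {r^3, r^7} -> -1, {r^4, r^6} -> -1, {s, sr^2, ...} -> 0, {sr, sr^3, ...} -> 0.
Now take the inner product of this character with each irreducible chi from the table, <chi_5*chi_7, chi> = (1/20) sum_C |C| (chi_5*chi_7)(C) conj(chi(C)):
  <chi_5*chi_7, chi_1> = (1/20)[1*(4)*conj(1) + 1*(4)*conj(1) + 2*(-1)*conj(1) + 2*(-1)*conj(1) + 2*(-1)*conj(1) + 2*(-1)*conj(1) + 5*(0)*conj(1) + 5*(0)*conj(1)]
      = (1/20)[(4) + (4) + (-2) + (-2) + (-2) + (-2) + (0) + (0)] = 0/20 = 0
  <chi_5*chi_7, chi_2> = (1/20)[1*(4)*conj(1) + 1*(4)*conj(1) + 2*(-1)*conj(1) + 2*(-1)*conj(1) + 2*(-1)*conj(1) + 2*(-1)*conj(1) + 5*(0)*conj(-1) + 5*(0)*conj(-1)]
      = (1/20)[(4) + (4) + (-2) + (-2) + (-2) + (-2) + (0) + (0)] = 0/20 = 0
  <chi_5*chi_7, chi_3> = (1/20)[1*(4)*conj(1) + 1*(4)*conj(-1) + 2*(-1)*conj(-1) + 2*(-1)*conj(1) + 2*(-1)*conj(-1) + 2*(-1)*conj(1) + 5*(0)*conj(1) + 5*(0)*conj(-1)]
      = (1/20)[(4) + (-4) + (2) + (-2) + (2) + (-2) + (0) + (0)] = 0/20 = 0
  <chi_5*chi_7, chi_4> = (1/20)[1*(4)*conj(1) + 1*(4)*conj(-1) + 2*(-1)*conj(-1) + 2*(-1)*conj(1) + 2*(-1)*conj(-1) + 2*(-1)*conj(1) + 5*(0)*conj(-1) + 5*(0)*conj(1)]
      = (1/20)[(4) + (-4) + (2) + (-2) + (2) + (-2) + (0) + (0)] = 0/20 = 0
  <chi_5*chi_7, chi_5> = (1/20)[1*(4)*conj(2) + 1*(4)*conj(-2) + 2*(-1)*conj(1/2 + sqrt(5)/2) + 2*(-1)*conj(-1/2 + sqrt(5)/2) + 2*(-1)*conj(1/2 - sqrt(5)/2) + 2*(-1)*conj(-sqrt(5)/2 - 1/2) + 5*(0)*conj(0) + 5*(0)*conj(0)]
      = (1/20)[(8) + (-8) + (-sqrt(5) - 1) + (1 - sqrt(5)) + (-1 + sqrt(5)) + (1 + sqrt(5)) + (0) + (0)] = 0/20 = 0
  <chi_5*chi_7, chi_6> = (1/20)[1*(4)*conj(2) + 1*(4)*conj(2) + 2*(-1)*conj(-1/2 + sqrt(5)/2) + 2*(-1)*conj(-sqrt(5)/2 - 1/2) + 2*(-1)*conj(-sqrt(5)/2 - 1/2) + 2*(-1)*conj(-1/2 + sqrt(5)/2) + 5*(0)*conj(0) + 5*(0)*conj(0)]
      = (1/20)[(8) + (8) + (1 - sqrt(5)) + (1 + sqrt(5)) + (1 + sqrt(5)) + (1 - sqrt(5)) + (0) + (0)] = 20/20 = 1
  <chi_5*chi_7, chi_7> = (1/20)[1*(4)*conj(2) + 1*(4)*conj(-2) + 2*(-1)*conj(1/2 - sqrt(5)/2) + 2*(-1)*conj(-sqrt(5)/2 - 1/2) + 2*(-1)*conj(1/2 + sqrt(5)/2) + 2*(-1)*conj(-1/2 + sqrt(5)/2) + 5*(0)*conj(0) + 5*(0)*conj(0)]
      = (1/20)[(8) + (-8) + (-1 + sqrt(5)) + (1 + sqrt(5)) + (-sqrt(5) - 1) + (1 - sqrt(5)) + (0) + (0)] = 0/20 = 0
  <chi_5*chi_7, chi_8> = (1/20)[1*(4)*conj(2) + 1*(4)*conj(2) + 2*(-1)*conj(-sqrt(5)/2 - 1/2) + 2*(-1)*conj(-1/2 + sqrt(5)/2) + 2*(-1)*conj(-1/2 + sqrt(5)/2) + 2*(-1)*conj(-sqrt(5)/2 - 1/2) + 5*(0)*conj(0) + 5*(0)*conj(0)]
      = (1/20)[(8) + (8) + (1 + sqrt(5)) + (1 - sqrt(5)) + (1 - sqrt(5)) + (1 + sqrt(5)) + (0) + (0)] = 20/20 = 1
Hence the multiplicities are chi_6: 1, chi_8: 1. Dimension check: dim(chi_5)*dim(chi_7) = 2*2 = 4 and sum (mult * dim) = 1*2 + 1*2 = 4.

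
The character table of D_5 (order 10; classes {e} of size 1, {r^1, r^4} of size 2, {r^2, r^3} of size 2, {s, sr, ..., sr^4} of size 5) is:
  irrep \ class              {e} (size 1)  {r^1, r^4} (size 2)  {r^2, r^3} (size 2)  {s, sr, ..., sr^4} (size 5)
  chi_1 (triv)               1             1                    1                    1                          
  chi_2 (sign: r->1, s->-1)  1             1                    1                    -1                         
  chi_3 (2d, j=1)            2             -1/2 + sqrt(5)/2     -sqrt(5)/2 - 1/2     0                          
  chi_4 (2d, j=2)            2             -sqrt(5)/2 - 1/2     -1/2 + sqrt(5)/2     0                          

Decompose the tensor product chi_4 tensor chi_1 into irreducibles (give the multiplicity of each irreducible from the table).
chi_4 tensor chi_1 = chi_4 (all other irreducibles have multiplicity 0).

Derivation: The character of a tensor product is the pointwise product (chi_4 * chi_1)(C) = chi_4(C) * chi_1(C):
  {e}: (2)*(1), {r^1, r^4}: (-sqrt(5)/2 - 1/2)*(1), {r^2, r^3}: (-1/2 + sqrt(5)/2)*(1), {s, sr, ..., sr^4}: (0)*(1)
so (chi_4 * chi_1) takes values
  {e} -> 2, {r^1, r^4} -> -sqrt(5)/2 - 1/2, {r^2, r^3} -> -1/2 + sqrt(5)/2, {s, sr, ..., sr^4} -> 0.
Now take the inner product of this character with each irreducible chi from the table, <chi_4*chi_1, chi> = (1/10) sum_C |C| (chi_4*chi_1)(C) conj(chi(C)):
  <chi_4*chi_1, chi_1> = (1/10)[1*(2)*conj(1) + 2*(-sqrt(5)/2 - 1/2)*conj(1) + 2*(-1/2 + sqrt(5)/2)*conj(1) + 5*(0)*conj(1)]
      = (1/10)[(2) + (-sqrt(5) - 1) + (-1 + sqrt(5)) + (0)] = 0/10 = 0
  <chi_4*chi_1, chi_2> = (1/10)[1*(2)*conj(1) + 2*(-sqrt(5)/2 - 1/2)*conj(1) + 2*(-1/2 + sqrt(5)/2)*conj(1) + 5*(0)*conj(-1)]
      = (1/10)[(2) + (-sqrt(5) - 1) + (-1 + sqrt(5)) + (0)] = 0/10 = 0
  <chi_4*chi_1, chi_3> = (1/10)[1*(2)*conj(2) + 2*(-sqrt(5)/2 - 1/2)*conj(-1/2 + sqrt(5)/2) + 2*(-1/2 + sqrt(5)/2)*conj(-sqrt(5)/2 - 1/2) + 5*(0)*conj(0)]
      = (1/10)[(4) + (-2) + (-2) + (0)] = 0/10 = 0
  <chi_4*chi_1, chi_4> = (1/10)[1*(2)*conj(2) + 2*(-sqrt(5)/2 - 1/2)*conj(-sqrt(5)/2 - 1/2) + 2*(-1/2 + sqrt(5)/2)*conj(-1/2 + sqrt(5)/2) + 5*(0)*conj(0)]
      = (1/10)[(4) + (sqrt(5) + 3) + (3 - sqrt(5)) + (0)] = 10/10 = 1
Hence the multiplicities are chi_4: 1. Dimension check: dim(chi_4)*dim(chi_1) = 2*1 = 2 and sum (mult * dim) = 1*2 = 2.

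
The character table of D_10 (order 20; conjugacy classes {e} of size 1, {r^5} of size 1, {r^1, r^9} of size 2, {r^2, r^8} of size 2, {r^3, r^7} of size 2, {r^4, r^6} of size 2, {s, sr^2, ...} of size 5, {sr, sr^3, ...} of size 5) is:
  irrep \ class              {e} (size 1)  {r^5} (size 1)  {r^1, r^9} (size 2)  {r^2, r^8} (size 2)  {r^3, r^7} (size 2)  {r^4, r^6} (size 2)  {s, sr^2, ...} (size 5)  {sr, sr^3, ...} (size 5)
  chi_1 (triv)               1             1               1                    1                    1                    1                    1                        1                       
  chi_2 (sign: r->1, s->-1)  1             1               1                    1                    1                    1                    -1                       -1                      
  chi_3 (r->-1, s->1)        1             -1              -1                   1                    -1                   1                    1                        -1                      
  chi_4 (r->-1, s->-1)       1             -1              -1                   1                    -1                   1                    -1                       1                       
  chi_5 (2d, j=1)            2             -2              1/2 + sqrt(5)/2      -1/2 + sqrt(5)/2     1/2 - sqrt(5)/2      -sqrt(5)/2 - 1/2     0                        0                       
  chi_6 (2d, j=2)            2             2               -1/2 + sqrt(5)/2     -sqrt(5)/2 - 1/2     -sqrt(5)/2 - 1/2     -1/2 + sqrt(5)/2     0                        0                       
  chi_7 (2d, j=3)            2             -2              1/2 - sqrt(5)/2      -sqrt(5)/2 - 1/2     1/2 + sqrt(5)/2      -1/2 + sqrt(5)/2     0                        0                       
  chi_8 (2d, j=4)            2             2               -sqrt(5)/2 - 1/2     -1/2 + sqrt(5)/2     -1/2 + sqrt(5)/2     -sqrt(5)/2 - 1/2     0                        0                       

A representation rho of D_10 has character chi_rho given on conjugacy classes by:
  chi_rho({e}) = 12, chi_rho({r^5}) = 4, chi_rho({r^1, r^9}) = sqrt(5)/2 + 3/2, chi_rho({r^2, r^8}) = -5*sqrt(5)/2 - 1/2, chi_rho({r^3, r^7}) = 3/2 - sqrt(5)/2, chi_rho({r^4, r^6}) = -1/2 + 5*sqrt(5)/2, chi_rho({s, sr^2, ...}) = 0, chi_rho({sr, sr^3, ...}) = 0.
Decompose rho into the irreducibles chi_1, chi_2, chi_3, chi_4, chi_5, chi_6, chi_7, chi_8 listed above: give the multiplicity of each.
Multiplicities: chi_1: 1, chi_2: 1, chi_3: 0, chi_4: 0, chi_5: 0, chi_6: 3, chi_7: 2, chi_8: 0.

Use <chi_rho, chi> = (1/|G|) sum_C |C| * chi_rho(C) * conj(chi(C)) with |G| = 20 for each irreducible chi in the table:
  <chi_rho, chi_1> = (1/20)[1*(12)*conj(1) + 1*(4)*conj(1) + 2*(sqrt(5)/2 + 3/2)*conj(1) + 2*(-5*sqrt(5)/2 - 1/2)*conj(1) + 2*(3/2 - sqrt(5)/2)*conj(1) + 2*(-1/2 + 5*sqrt(5)/2)*conj(1) + 5*(0)*conj(1) + 5*(0)*conj(1)]
      = (1/20)[(12) + (4) + (sqrt(5) + 3) + (-5*sqrt(5) - 1) + (3 - sqrt(5)) + (-1 + 5*sqrt(5)) + (0) + (0)] = 20/20 = 1
  <chi_rho, chi_2> = (1/20)[1*(12)*conj(1) + 1*(4)*conj(1) + 2*(sqrt(5)/2 + 3/2)*conj(1) + 2*(-5*sqrt(5)/2 - 1/2)*conj(1) + 2*(3/2 - sqrt(5)/2)*conj(1) + 2*(-1/2 + 5*sqrt(5)/2)*conj(1) + 5*(0)*conj(-1) + 5*(0)*conj(-1)]
      = (1/20)[(12) + (4) + (sqrt(5) + 3) + (-5*sqrt(5) - 1) + (3 - sqrt(5)) + (-1 + 5*sqrt(5)) + (0) + (0)] = 20/20 = 1
  <chi_rho, chi_3> = (1/20)[1*(12)*conj(1) + 1*(4)*conj(-1) + 2*(sqrt(5)/2 + 3/2)*conj(-1) + 2*(-5*sqrt(5)/2 - 1/2)*conj(1) + 2*(3/2 - sqrt(5)/2)*conj(-1) + 2*(-1/2 + 5*sqrt(5)/2)*conj(1) + 5*(0)*conj(1) + 5*(0)*conj(-1)]
      = (1/20)[(12) + (-4) + (-3 - sqrt(5)) + (-5*sqrt(5) - 1) + (-3 + sqrt(5)) + (-1 + 5*sqrt(5)) + (0) + (0)] = 0/20 = 0
  <chi_rho, chi_4> = (1/20)[1*(12)*conj(1) + 1*(4)*conj(-1) + 2*(sqrt(5)/2 + 3/2)*conj(-1) + 2*(-5*sqrt(5)/2 - 1/2)*conj(1) + 2*(3/2 - sqrt(5)/2)*conj(-1) + 2*(-1/2 + 5*sqrt(5)/2)*conj(1) + 5*(0)*conj(-1) + 5*(0)*conj(1)]
      = (1/20)[(12) + (-4) + (-3 - sqrt(5)) + (-5*sqrt(5) - 1) + (-3 + sqrt(5)) + (-1 + 5*sqrt(5)) + (0) + (0)] = 0/20 = 0
  <chi_rho, chi_5> = (1/20)[1*(12)*conj(2) + 1*(4)*conj(-2) + 2*(sqrt(5)/2 + 3/2)*conj(1/2 + sqrt(5)/2) + 2*(-5*sqrt(5)/2 - 1/2)*conj(-1/2 + sqrt(5)/2) + 2*(3/2 - sqrt(5)/2)*conj(1/2 - sqrt(5)/2) + 2*(-1/2 + 5*sqrt(5)/2)*conj(-sqrt(5)/2 - 1/2) + 5*(0)*conj(0) + 5*(0)*conj(0)]
      = (1/20)[(24) + (-8) + (4 + 2*sqrt(5)) + (-12 + 2*sqrt(5)) + (4 - 2*sqrt(5)) + (-12 - 2*sqrt(5)) + (0) + (0)] = 0/20 = 0
  <chi_rho, chi_6> = (1/20)[1*(12)*conj(2) + 1*(4)*conj(2) + 2*(sqrt(5)/2 + 3/2)*conj(-1/2 + sqrt(5)/2) + 2*(-5*sqrt(5)/2 - 1/2)*conj(-sqrt(5)/2 - 1/2) + 2*(3/2 - sqrt(5)/2)*conj(-sqrt(5)/2 - 1/2) + 2*(-1/2 + 5*sqrt(5)/2)*conj(-1/2 + sqrt(5)/2) + 5*(0)*conj(0) + 5*(0)*conj(0)]
      = (1/20)[(24) + (8) + (1 + sqrt(5)) + (3*sqrt(5) + 13) + (1 - sqrt(5)) + (13 - 3*sqrt(5)) + (0) + (0)] = 60/20 = 3
  <chi_rho, chi_7> = (1/20)[1*(12)*conj(2) + 1*(4)*conj(-2) + 2*(sqrt(5)/2 + 3/2)*conj(1/2 - sqrt(5)/2) + 2*(-5*sqrt(5)/2 - 1/2)*conj(-sqrt(5)/2 - 1/2) + 2*(3/2 - sqrt(5)/2)*conj(1/2 + sqrt(5)/2) + 2*(-1/2 + 5*sqrt(5)/2)*conj(-1/2 + sqrt(5)/2) + 5*(0)*conj(0) + 5*(0)*conj(0)]
      = (1/20)[(24) + (-8) + (-sqrt(5) - 1) + (3*sqrt(5) + 13) + (-1 + sqrt(5)) + (13 - 3*sqrt(5)) + (0) + (0)] = 40/20 = 2
  <chi_rho, chi_8> = (1/20)[1*(12)*conj(2) + 1*(4)*conj(2) + 2*(sqrt(5)/2 + 3/2)*conj(-sqrt(5)/2 - 1/2) + 2*(-5*sqrt(5)/2 - 1/2)*conj(-1/2 + sqrt(5)/2) + 2*(3/2 - sqrt(5)/2)*conj(-1/2 + sqrt(5)/2) + 2*(-1/2 + 5*sqrt(5)/2)*conj(-sqrt(5)/2 - 1/2) + 5*(0)*conj(0) + 5*(0)*conj(0)]
      = (1/20)[(24) + (8) + (-2*sqrt(5) - 4) + (-12 + 2*sqrt(5)) + (-4 + 2*sqrt(5)) + (-12 - 2*sqrt(5)) + (0) + (0)] = 0/20 = 0
Dimension check: dim(rho) = sum (mult * dim) = 1*1 + 1*1 + 0*1 + 0*1 + 0*2 + 3*2 + 2*2 + 0*2 = 12 = chi_rho(e) = 12.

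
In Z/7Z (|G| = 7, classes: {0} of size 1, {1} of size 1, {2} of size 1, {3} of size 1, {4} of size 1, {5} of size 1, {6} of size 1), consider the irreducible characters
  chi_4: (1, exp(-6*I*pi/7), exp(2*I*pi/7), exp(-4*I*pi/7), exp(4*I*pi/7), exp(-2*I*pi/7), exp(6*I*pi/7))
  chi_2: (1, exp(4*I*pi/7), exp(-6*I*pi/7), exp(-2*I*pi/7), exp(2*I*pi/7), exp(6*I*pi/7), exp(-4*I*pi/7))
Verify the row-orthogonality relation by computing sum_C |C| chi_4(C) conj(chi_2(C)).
Sum = 0; so <chi_4, chi_2> = 0 (distinct irreducibles are orthogonal).

Solution. Compute term by term over conjugacy classes (|C| * chi_4(C) * conj(chi_2(C))):
  1*(1)*conj(1) + 1*(exp(-6*I*pi/7))*conj(exp(4*I*pi/7)) + 1*(exp(2*I*pi/7))*conj(exp(-6*I*pi/7)) + 1*(exp(-4*I*pi/7))*conj(exp(-2*I*pi/7)) + 1*(exp(4*I*pi/7))*conj(exp(2*I*pi/7)) + 1*(exp(-2*I*pi/7))*conj(exp(6*I*pi/7)) + 1*(exp(6*I*pi/7))*conj(exp(-4*I*pi/7))
  = (1) + (exp(4*I*pi/7)) + (exp(-6*I*pi/7)) + (exp(-2*I*pi/7)) + (exp(2*I*pi/7)) + (exp(6*I*pi/7)) + (exp(-4*I*pi/7))
  = 0.
(Exp terms are combined using exp(i*s)*conj(exp(i*t)) = exp(i*(s-t)), and sums of them are collapsed using the identity that for every m > 1 the m distinct m-th roots of unity sum to 0, e.g. 1 + exp(2*I*pi/3) + exp(-2*I*pi/3) = 0.)
Dividing by |G| = 7 gives 0/7 = 0, matching the row-orthogonality relation <chi_4, chi_2> = [chi_4 = chi_2].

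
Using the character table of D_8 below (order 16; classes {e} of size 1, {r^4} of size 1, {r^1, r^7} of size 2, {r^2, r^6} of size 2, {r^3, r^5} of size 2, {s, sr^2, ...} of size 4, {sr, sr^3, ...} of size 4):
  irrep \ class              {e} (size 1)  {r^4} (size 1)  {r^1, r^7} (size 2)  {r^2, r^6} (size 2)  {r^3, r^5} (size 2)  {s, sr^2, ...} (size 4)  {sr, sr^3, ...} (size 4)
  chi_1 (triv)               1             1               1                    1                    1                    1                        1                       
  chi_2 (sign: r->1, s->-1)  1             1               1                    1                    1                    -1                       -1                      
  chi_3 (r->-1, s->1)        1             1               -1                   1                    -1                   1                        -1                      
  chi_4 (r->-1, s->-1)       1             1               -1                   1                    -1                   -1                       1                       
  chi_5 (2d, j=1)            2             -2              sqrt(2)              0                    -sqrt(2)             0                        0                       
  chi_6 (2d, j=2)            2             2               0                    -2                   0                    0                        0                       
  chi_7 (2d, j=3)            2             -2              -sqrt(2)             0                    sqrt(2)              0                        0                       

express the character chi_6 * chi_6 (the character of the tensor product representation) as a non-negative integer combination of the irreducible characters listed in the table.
chi_6 tensor chi_6 = chi_1 + chi_2 + chi_3 + chi_4 (all other irreducibles have multiplicity 0).

The character of a tensor product is the pointwise product (chi_6 * chi_6)(C) = chi_6(C) * chi_6(C):
  {e}: (2)*(2), {r^4}: (2)*(2), {r^1, r^7}: (0)*(0), {r^2, r^6}: (-2)*(-2), {r^3, r^5}: (0)*(0), {s, sr^2, ...}: (0)*(0), {sr, sr^3, ...}: (0)*(0)
so (chi_6 * chi_6) takes values
  {e} -> 4, {r^4} -> 4, {r^1, r^7} -> 0, {r^2, r^6} -> 4, {r^3, r^5} -> 0, {s, sr^2, ...} -> 0, {sr, sr^3, ...} -> 0.
Now take the inner product of this character with each irreducible chi from the table, <chi_6*chi_6, chi> = (1/16) sum_C |C| (chi_6*chi_6)(C) conj(chi(C)):
  <chi_6*chi_6, chi_1> = (1/16)[1*(4)*conj(1) + 1*(4)*conj(1) + 2*(0)*conj(1) + 2*(4)*conj(1) + 2*(0)*conj(1) + 4*(0)*conj(1) + 4*(0)*conj(1)]
      = (1/16)[(4) + (4) + (0) + (8) + (0) + (0) + (0)] = 16/16 = 1
  <chi_6*chi_6, chi_2> = (1/16)[1*(4)*conj(1) + 1*(4)*conj(1) + 2*(0)*conj(1) + 2*(4)*conj(1) + 2*(0)*conj(1) + 4*(0)*conj(-1) + 4*(0)*conj(-1)]
      = (1/16)[(4) + (4) + (0) + (8) + (0) + (0) + (0)] = 16/16 = 1
  <chi_6*chi_6, chi_3> = (1/16)[1*(4)*conj(1) + 1*(4)*conj(1) + 2*(0)*conj(-1) + 2*(4)*conj(1) + 2*(0)*conj(-1) + 4*(0)*conj(1) + 4*(0)*conj(-1)]
      = (1/16)[(4) + (4) + (0) + (8) + (0) + (0) + (0)] = 16/16 = 1
  <chi_6*chi_6, chi_4> = (1/16)[1*(4)*conj(1) + 1*(4)*conj(1) + 2*(0)*conj(-1) + 2*(4)*conj(1) + 2*(0)*conj(-1) + 4*(0)*conj(-1) + 4*(0)*conj(1)]
      = (1/16)[(4) + (4) + (0) + (8) + (0) + (0) + (0)] = 16/16 = 1
  <chi_6*chi_6, chi_5> = (1/16)[1*(4)*conj(2) + 1*(4)*conj(-2) + 2*(0)*conj(sqrt(2)) + 2*(4)*conj(0) + 2*(0)*conj(-sqrt(2)) + 4*(0)*conj(0) + 4*(0)*conj(0)]
      = (1/16)[(8) + (-8) + (0) + (0) + (0) + (0) + (0)] = 0/16 = 0
  <chi_6*chi_6, chi_6> = (1/16)[1*(4)*conj(2) + 1*(4)*conj(2) + 2*(0)*conj(0) + 2*(4)*conj(-2) + 2*(0)*conj(0) + 4*(0)*conj(0) + 4*(0)*conj(0)]
      = (1/16)[(8) + (8) + (0) + (-16) + (0) + (0) + (0)] = 0/16 = 0
  <chi_6*chi_6, chi_7> = (1/16)[1*(4)*conj(2) + 1*(4)*conj(-2) + 2*(0)*conj(-sqrt(2)) + 2*(4)*conj(0) + 2*(0)*conj(sqrt(2)) + 4*(0)*conj(0) + 4*(0)*conj(0)]
      = (1/16)[(8) + (-8) + (0) + (0) + (0) + (0) + (0)] = 0/16 = 0
Hence the multiplicities are chi_1: 1, chi_2: 1, chi_3: 1, chi_4: 1. Dimension check: dim(chi_6)*dim(chi_6) = 2*2 = 4 and sum (mult * dim) = 1*1 + 1*1 + 1*1 + 1*1 = 4.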